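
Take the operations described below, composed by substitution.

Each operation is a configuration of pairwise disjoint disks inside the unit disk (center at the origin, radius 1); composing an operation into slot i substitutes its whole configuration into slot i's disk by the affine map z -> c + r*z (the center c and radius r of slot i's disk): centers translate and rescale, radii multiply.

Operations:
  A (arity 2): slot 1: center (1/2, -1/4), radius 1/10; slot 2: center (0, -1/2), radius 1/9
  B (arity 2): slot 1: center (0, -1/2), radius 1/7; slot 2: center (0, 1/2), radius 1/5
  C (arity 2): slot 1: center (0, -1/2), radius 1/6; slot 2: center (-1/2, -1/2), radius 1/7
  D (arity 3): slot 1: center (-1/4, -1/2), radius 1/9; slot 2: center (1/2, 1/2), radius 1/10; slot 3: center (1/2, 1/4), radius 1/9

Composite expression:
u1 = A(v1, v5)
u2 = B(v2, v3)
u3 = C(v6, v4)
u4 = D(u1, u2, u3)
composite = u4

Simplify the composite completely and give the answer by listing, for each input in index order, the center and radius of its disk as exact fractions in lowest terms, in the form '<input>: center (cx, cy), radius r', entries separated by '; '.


v1: center (-7/36, -19/36), radius 1/90; v2: center (1/2, 9/20), radius 1/70; v3: center (1/2, 11/20), radius 1/50; v4: center (4/9, 7/36), radius 1/63; v5: center (-1/4, -5/9), radius 1/81; v6: center (1/2, 7/36), radius 1/54

Only the slot chain above each v matters under D; compose those maps.
input v1: composing its 2 substitution steps yields center (-7/36, -19/36), radius 1/90
input v5: composing its 2 substitution steps yields center (-1/4, -5/9), radius 1/81
input v2: composing its 2 substitution steps yields center (1/2, 9/20), radius 1/70
input v3: composing its 2 substitution steps yields center (1/2, 11/20), radius 1/50
input v6: composing its 2 substitution steps yields center (1/2, 7/36), radius 1/54
input v4: composing its 2 substitution steps yields center (4/9, 7/36), radius 1/63


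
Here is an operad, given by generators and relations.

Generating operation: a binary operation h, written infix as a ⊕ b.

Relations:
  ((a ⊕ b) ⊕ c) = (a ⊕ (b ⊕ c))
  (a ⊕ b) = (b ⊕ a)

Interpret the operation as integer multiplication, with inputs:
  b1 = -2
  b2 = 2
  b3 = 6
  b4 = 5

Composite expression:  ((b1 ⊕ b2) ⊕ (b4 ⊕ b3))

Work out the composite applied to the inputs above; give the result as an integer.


(b1 ⊕ b2) = -4
(b4 ⊕ b3) = 30
((b1 ⊕ b2) ⊕ (b4 ⊕ b3)) = -120

-120


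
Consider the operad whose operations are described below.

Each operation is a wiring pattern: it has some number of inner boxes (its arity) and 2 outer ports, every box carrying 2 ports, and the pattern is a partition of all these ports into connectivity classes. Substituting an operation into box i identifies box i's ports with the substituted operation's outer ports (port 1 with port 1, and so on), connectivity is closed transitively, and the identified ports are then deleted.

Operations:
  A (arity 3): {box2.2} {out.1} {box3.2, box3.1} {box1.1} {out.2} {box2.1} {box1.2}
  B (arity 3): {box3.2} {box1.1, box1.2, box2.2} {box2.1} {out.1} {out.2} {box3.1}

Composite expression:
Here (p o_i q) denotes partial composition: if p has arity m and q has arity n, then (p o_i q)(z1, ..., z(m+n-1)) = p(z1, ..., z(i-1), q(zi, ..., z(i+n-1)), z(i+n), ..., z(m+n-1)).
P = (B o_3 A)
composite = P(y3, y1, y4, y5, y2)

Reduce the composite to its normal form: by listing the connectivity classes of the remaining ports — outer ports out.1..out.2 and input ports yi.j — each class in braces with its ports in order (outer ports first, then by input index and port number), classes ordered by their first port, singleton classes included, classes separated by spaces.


Connectivity passes through glued B-boundaries; trace each wire chain.
composing A on (y4, y5, y2), with out.j its own outer ports: {out.1} {out.2} {y2.1, y2.2} {y4.1} {y4.2} {y5.1} {y5.2}
composing B on (y3, y1, y4, y5, y2), with out.j its own outer ports: {out.1} {out.2} {y1.1} {y1.2, y3.1, y3.2} {y2.1, y2.2} {y4.1} {y4.2} {y5.1} {y5.2}

{out.1} {out.2} {y1.1} {y1.2, y3.1, y3.2} {y2.1, y2.2} {y4.1} {y4.2} {y5.1} {y5.2}


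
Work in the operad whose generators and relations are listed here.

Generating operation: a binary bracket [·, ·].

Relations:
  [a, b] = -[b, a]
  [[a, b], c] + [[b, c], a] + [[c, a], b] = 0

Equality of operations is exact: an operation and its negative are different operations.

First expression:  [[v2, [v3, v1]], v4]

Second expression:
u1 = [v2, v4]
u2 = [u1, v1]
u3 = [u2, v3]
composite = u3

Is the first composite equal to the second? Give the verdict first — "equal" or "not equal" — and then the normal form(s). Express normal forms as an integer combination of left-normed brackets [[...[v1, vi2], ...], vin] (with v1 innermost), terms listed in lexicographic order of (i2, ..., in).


not equal: they reduce to [[[v1, v3], v2], v4] and -[[[v1, v2], v4], v3] + [[[v1, v4], v2], v3]

The first expression, normalized: [[[v1, v3], v2], v4]
The second expression, normalized: -[[[v1, v2], v4], v3] + [[[v1, v4], v2], v3]
The normal forms differ: not equal.


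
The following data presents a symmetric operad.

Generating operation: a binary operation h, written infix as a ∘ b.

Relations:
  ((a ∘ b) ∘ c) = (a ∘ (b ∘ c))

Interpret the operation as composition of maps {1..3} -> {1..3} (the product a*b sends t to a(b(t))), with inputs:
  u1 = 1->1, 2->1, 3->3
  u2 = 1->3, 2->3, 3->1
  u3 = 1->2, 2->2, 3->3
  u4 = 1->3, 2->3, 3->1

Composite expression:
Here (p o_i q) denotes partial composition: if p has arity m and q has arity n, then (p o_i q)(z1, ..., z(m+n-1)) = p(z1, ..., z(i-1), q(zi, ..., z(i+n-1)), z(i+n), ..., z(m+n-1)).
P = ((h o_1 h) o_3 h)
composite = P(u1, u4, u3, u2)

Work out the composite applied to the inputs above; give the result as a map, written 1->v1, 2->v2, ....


(u1 ∘ u4) = 1->3, 2->3, 3->1
(u3 ∘ u2) = 1->3, 2->3, 3->2
((u1 ∘ u4) ∘ (u3 ∘ u2)) = 1->1, 2->1, 3->3

1->1, 2->1, 3->3


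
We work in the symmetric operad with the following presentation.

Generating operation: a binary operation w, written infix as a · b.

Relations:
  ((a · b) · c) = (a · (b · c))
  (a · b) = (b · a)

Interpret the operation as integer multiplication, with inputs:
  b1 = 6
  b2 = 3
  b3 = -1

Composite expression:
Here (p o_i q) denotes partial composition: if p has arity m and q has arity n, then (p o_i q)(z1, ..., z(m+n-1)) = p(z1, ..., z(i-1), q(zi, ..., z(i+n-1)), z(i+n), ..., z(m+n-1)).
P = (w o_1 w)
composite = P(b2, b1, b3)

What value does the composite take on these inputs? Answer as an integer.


(b2 · b1) = 18
((b2 · b1) · b3) = -18

-18


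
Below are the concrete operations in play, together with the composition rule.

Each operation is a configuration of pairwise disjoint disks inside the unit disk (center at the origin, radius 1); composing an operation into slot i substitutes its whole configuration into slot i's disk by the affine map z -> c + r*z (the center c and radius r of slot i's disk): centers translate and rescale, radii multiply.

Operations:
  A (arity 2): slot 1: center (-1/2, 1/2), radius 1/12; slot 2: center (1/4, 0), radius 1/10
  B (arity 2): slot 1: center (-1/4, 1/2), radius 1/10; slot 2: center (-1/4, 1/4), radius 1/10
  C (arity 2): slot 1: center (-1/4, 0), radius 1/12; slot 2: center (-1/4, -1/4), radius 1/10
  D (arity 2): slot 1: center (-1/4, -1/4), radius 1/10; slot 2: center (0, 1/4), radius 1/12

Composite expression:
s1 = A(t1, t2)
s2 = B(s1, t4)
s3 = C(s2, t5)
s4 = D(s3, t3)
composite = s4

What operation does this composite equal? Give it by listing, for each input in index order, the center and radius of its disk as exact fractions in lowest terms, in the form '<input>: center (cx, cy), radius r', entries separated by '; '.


Affine substitution under D: radii multiply and t-centers shift.
for t1, the 4-step affine chain lands on center (-111/400, -589/2400), radius 1/14400
for t2, the 4-step affine chain lands on center (-443/1600, -59/240), radius 1/12000
for t4, the 3-step affine chain lands on center (-133/480, -119/480), radius 1/1200
for t5, the 2-step affine chain lands on center (-11/40, -11/40), radius 1/100
for t3, the 1-step affine chain lands on center (0, 1/4), radius 1/12

t1: center (-111/400, -589/2400), radius 1/14400; t2: center (-443/1600, -59/240), radius 1/12000; t3: center (0, 1/4), radius 1/12; t4: center (-133/480, -119/480), radius 1/1200; t5: center (-11/40, -11/40), radius 1/100


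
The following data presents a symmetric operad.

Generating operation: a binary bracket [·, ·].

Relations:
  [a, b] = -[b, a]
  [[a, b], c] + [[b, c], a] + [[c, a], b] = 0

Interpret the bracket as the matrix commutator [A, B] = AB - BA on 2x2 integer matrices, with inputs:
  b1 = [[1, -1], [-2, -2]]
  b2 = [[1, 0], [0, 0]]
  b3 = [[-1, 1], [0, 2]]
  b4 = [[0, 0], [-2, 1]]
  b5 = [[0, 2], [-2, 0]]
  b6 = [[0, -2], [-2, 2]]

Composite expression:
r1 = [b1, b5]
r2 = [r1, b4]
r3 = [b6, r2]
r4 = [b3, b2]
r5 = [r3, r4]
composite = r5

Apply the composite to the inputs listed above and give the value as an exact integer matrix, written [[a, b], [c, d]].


[[84, 48], [0, -84]]

[b1, b5] = [[6, 6], [6, -6]]
[[b1, b5], b4] = [[-12, 6], [18, 12]]
[b6, [[b1, b5], b4]] = [[-24, -60], [84, 24]]
[b3, b2] = [[0, -1], [0, 0]]
[[b6, [[b1, b5], b4]], [b3, b2]] = [[84, 48], [0, -84]]


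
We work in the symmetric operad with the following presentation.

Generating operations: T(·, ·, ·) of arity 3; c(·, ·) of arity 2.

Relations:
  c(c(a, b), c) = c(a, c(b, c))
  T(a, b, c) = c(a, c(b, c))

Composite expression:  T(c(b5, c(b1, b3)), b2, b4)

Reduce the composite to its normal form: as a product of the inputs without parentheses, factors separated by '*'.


The T-tree's shape is irrelevant; the b-reading-order decides.
c(b1, b3) flattens to b1 * b3
c(b5, c(b1, b3)) flattens to b5 * b1 * b3
T(c(b5, c(b1, b3)), b2, b4) flattens to b5 * b1 * b3 * b2 * b4

b5 * b1 * b3 * b2 * b4


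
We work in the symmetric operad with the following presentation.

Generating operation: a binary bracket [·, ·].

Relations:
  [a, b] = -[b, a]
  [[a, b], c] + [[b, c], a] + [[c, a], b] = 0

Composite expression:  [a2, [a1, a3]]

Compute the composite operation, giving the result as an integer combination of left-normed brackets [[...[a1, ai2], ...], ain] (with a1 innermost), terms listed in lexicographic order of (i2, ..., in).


-[[a1, a3], a2]

Expand each bracket as ab - ba; the a1-initial words give the coefficients.
Composite bracket: [a2, [a1, a3]]
Each bracket splits as ab - ba, giving 4 signed words (2^2 = 4).
Coefficients come from the a1-initial words:
  a1a3a2 appears with sign -1, giving the term -[[a1, a3], a2]


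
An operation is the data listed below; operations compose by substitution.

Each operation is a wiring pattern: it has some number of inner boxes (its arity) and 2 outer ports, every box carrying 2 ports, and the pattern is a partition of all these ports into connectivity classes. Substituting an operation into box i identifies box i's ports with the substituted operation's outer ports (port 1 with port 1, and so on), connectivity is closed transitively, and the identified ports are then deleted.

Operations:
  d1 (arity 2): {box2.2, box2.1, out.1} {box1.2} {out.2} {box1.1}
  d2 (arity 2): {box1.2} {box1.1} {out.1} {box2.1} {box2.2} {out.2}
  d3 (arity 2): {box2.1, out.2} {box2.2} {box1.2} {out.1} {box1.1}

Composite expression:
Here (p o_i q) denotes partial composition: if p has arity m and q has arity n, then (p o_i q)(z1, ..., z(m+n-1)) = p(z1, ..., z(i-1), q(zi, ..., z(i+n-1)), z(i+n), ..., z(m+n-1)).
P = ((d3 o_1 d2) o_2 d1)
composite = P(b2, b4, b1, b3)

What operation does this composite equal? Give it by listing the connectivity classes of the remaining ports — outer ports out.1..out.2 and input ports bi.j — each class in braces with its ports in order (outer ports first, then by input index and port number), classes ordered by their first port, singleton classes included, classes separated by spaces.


{out.1} {out.2, b3.1} {b1.1, b1.2} {b2.1} {b2.2} {b3.2} {b4.1} {b4.2}

Reachability decides: close wires over d3-identified ports.
d1 over (b4, b1) gives {out.1, b1.1, b1.2} {out.2} {b4.1} {b4.2}, out.j being that stage's outer ports
d2 over (b2, b4, b1) gives {out.1} {out.2} {b1.1, b1.2} {b2.1} {b2.2} {b4.1} {b4.2}, out.j being that stage's outer ports
d3 over (b2, b4, b1, b3) gives {out.1} {out.2, b3.1} {b1.1, b1.2} {b2.1} {b2.2} {b3.2} {b4.1} {b4.2}, out.j being that stage's outer ports


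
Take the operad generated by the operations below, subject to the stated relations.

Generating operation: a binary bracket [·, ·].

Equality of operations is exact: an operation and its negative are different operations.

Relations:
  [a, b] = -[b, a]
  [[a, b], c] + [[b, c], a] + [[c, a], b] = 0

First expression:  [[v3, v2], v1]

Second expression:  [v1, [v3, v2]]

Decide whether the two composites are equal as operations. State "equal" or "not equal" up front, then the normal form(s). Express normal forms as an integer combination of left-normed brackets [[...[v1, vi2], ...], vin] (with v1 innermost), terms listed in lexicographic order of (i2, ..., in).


not equal; the first gives [[v1, v2], v3] - [[v1, v3], v2] and the second -[[v1, v2], v3] + [[v1, v3], v2]

Normal form of the first expression: [[v1, v2], v3] - [[v1, v3], v2]
Normal form of the second expression: -[[v1, v2], v3] + [[v1, v3], v2]
The forms do not match — not equal.


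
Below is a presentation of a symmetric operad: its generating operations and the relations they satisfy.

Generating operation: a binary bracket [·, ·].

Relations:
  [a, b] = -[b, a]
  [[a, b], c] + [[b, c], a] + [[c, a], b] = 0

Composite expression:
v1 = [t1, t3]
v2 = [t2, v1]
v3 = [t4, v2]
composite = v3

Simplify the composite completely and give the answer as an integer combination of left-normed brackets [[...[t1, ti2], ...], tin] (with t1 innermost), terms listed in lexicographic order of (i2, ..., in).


[[[t1, t3], t2], t4]

Expand each bracket as ab - ba; the t1-initial words give the coefficients.
Composite bracket: [t4, [t2, [t1, t3]]]
Full expansion: 8 signed words from ab - ba (2^3 = 8).
Collect the words opening with t1:
  the word t1t3t2t4 carries sign +1 and contributes +[[[t1, t3], t2], t4]


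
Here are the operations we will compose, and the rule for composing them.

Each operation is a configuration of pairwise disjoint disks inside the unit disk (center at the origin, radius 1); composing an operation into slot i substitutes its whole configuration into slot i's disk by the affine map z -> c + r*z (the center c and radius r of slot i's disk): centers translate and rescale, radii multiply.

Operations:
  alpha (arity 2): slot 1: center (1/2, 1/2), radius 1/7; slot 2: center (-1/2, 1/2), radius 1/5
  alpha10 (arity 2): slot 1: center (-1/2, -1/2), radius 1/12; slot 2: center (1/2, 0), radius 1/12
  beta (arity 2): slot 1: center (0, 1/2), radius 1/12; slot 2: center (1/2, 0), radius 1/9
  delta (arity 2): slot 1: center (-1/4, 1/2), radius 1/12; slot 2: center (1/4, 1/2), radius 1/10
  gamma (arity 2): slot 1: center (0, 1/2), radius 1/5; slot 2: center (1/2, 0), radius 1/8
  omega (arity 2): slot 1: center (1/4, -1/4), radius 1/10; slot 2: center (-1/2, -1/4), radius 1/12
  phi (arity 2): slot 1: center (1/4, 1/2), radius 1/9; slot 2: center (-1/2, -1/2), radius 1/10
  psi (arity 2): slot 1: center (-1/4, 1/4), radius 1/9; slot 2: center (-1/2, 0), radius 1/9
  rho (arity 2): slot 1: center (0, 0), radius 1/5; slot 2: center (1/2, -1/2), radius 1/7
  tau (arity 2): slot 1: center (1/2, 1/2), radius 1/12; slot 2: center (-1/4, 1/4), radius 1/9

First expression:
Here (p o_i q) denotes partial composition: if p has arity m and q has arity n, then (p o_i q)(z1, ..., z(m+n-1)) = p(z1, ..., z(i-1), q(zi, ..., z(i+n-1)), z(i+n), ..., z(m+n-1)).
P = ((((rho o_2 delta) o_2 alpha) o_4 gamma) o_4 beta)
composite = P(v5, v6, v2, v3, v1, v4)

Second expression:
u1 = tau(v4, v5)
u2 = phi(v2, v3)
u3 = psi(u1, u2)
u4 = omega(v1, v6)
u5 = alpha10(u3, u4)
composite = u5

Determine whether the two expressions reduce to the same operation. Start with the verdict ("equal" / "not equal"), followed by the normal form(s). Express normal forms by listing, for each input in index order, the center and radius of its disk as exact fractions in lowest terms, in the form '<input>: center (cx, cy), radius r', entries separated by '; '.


not equal: they reduce to v1: center (94/175, -59/140), radius 1/3150; v2: center (11/24, -71/168), radius 1/420; v3: center (15/28, -21/50), radius 1/4200; v4: center (19/35, -3/7), radius 1/560; v5: center (0, 0), radius 1/5; v6: center (79/168, -71/168), radius 1/588 and v1: center (25/48, -1/48), radius 1/120; v2: center (-233/432, -107/216), radius 1/972; v3: center (-59/108, -109/216), radius 1/1080; v4: center (-223/432, -205/432), radius 1/1296; v5: center (-113/216, -103/216), radius 1/972; v6: center (11/24, -1/48), radius 1/144

The first expression reduces to v1: center (94/175, -59/140), radius 1/3150; v2: center (11/24, -71/168), radius 1/420; v3: center (15/28, -21/50), radius 1/4200; v4: center (19/35, -3/7), radius 1/560; v5: center (0, 0), radius 1/5; v6: center (79/168, -71/168), radius 1/588
The second expression reduces to v1: center (25/48, -1/48), radius 1/120; v2: center (-233/432, -107/216), radius 1/972; v3: center (-59/108, -109/216), radius 1/1080; v4: center (-223/432, -205/432), radius 1/1296; v5: center (-113/216, -103/216), radius 1/972; v6: center (11/24, -1/48), radius 1/144
The forms do not match — not equal.


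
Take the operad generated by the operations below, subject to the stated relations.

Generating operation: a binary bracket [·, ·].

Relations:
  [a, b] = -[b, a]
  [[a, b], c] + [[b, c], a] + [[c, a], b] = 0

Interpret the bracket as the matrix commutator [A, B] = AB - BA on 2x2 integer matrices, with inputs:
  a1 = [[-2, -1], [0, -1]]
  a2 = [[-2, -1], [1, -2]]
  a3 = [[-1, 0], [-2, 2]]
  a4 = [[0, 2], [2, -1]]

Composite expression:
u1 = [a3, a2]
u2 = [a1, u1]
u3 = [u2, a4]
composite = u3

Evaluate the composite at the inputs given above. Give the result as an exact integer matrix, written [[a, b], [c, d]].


[a3, a2] = [[-2, 3], [3, 2]]
[a1, [a3, a2]] = [[-3, -7], [3, 3]]
[[a1, [a3, a2]], a4] = [[-20, -5], [15, 20]]

[[-20, -5], [15, 20]]


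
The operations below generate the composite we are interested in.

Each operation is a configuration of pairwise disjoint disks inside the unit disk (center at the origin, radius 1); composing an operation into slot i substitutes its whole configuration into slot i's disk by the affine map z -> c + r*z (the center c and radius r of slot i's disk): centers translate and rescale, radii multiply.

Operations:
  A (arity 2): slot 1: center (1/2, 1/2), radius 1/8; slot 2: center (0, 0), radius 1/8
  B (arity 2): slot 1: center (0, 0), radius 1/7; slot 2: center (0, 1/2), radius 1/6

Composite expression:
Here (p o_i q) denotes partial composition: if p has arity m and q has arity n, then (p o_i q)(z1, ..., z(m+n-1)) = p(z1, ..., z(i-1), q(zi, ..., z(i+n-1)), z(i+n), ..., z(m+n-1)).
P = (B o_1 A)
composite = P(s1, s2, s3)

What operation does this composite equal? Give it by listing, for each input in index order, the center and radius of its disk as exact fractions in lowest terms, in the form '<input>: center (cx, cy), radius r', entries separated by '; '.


Each s-disk chains the slot maps above it in B; radii multiply.
tracing s1 down its 2-map path: center (1/14, 1/14), radius 1/56
tracing s2 down its 2-map path: center (0, 0), radius 1/56
tracing s3 down its 1-map path: center (0, 1/2), radius 1/6

s1: center (1/14, 1/14), radius 1/56; s2: center (0, 0), radius 1/56; s3: center (0, 1/2), radius 1/6


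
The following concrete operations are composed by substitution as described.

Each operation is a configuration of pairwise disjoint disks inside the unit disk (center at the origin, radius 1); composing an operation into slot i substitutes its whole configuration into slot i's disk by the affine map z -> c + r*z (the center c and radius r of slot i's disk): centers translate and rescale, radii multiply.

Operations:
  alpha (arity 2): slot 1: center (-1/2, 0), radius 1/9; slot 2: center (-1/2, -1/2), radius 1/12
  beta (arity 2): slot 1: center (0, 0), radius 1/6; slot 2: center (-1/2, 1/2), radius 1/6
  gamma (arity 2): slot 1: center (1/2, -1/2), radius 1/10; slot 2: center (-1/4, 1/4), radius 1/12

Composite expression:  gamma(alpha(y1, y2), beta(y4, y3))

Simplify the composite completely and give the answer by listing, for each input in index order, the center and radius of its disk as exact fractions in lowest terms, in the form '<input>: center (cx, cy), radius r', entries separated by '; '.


y1: center (9/20, -1/2), radius 1/90; y2: center (9/20, -11/20), radius 1/120; y3: center (-7/24, 7/24), radius 1/72; y4: center (-1/4, 1/4), radius 1/72

Below gamma, radii multiply path by path; the y-disk centers shift.
y1 passes through 2 substitutions, ending at center (9/20, -1/2), radius 1/90
y2 passes through 2 substitutions, ending at center (9/20, -11/20), radius 1/120
y4 passes through 2 substitutions, ending at center (-1/4, 1/4), radius 1/72
y3 passes through 2 substitutions, ending at center (-7/24, 7/24), radius 1/72


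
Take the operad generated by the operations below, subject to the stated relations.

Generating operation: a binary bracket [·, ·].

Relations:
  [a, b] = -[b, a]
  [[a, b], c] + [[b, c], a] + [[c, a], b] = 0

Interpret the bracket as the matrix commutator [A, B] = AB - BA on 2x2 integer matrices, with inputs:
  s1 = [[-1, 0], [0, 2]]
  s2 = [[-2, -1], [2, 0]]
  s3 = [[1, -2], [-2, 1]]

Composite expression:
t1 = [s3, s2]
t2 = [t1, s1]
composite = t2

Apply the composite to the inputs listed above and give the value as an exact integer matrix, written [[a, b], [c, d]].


[[0, -12], [-12, 0]]

[s3, s2] = [[-6, -4], [4, 6]]
[[s3, s2], s1] = [[0, -12], [-12, 0]]


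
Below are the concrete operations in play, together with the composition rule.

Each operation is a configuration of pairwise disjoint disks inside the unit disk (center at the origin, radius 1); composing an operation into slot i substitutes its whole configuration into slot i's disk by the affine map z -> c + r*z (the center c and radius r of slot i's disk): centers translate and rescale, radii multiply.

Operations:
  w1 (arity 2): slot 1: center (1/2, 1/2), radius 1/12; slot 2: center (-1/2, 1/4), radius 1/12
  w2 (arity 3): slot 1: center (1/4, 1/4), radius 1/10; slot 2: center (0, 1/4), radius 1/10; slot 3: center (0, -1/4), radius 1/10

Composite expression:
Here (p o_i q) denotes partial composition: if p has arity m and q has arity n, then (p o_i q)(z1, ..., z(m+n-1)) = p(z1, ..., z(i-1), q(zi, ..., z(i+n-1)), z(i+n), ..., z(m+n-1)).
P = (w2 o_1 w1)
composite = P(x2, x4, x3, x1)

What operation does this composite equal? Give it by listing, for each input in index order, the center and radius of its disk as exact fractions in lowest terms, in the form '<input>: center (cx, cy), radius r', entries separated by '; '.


Affine substitution under w2: radii multiply and x-centers shift.
input x2: applying the 2 nested substitutions gives center (3/10, 3/10), radius 1/120
input x4: applying the 2 nested substitutions gives center (1/5, 11/40), radius 1/120
input x3: applying the 1 nested substitution gives center (0, 1/4), radius 1/10
input x1: applying the 1 nested substitution gives center (0, -1/4), radius 1/10

x1: center (0, -1/4), radius 1/10; x2: center (3/10, 3/10), radius 1/120; x3: center (0, 1/4), radius 1/10; x4: center (1/5, 11/40), radius 1/120


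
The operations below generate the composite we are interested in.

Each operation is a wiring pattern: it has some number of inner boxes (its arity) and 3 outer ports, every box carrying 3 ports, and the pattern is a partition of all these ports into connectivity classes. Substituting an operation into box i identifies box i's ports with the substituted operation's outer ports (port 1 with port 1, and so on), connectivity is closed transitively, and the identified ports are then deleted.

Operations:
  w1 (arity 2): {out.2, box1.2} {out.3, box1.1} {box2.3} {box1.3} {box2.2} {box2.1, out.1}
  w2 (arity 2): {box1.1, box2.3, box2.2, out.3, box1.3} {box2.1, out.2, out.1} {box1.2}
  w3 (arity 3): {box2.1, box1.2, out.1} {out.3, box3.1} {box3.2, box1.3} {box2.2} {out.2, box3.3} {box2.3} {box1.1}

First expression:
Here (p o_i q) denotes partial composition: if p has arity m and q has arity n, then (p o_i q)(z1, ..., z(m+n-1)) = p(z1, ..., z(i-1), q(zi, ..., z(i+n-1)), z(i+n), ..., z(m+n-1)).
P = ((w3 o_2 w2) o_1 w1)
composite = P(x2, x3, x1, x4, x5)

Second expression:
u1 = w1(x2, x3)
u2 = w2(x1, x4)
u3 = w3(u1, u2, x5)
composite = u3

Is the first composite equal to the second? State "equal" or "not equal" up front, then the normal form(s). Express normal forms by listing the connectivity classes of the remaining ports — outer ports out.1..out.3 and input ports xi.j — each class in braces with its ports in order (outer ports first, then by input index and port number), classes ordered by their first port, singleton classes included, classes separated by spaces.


The first composite normalizes to {out.1, x2.2, x4.1} {out.2, x5.3} {out.3, x5.1} {x1.1, x1.3, x4.2, x4.3} {x1.2} {x2.1, x5.2} {x2.3} {x3.1} {x3.2} {x3.3}
The second composite normalizes to {out.1, x2.2, x4.1} {out.2, x5.3} {out.3, x5.1} {x1.1, x1.3, x4.2, x4.3} {x1.2} {x2.1, x5.2} {x2.3} {x3.1} {x3.2} {x3.3}
Same normal form: equal.

equal; the common form is {out.1, x2.2, x4.1} {out.2, x5.3} {out.3, x5.1} {x1.1, x1.3, x4.2, x4.3} {x1.2} {x2.1, x5.2} {x2.3} {x3.1} {x3.2} {x3.3}


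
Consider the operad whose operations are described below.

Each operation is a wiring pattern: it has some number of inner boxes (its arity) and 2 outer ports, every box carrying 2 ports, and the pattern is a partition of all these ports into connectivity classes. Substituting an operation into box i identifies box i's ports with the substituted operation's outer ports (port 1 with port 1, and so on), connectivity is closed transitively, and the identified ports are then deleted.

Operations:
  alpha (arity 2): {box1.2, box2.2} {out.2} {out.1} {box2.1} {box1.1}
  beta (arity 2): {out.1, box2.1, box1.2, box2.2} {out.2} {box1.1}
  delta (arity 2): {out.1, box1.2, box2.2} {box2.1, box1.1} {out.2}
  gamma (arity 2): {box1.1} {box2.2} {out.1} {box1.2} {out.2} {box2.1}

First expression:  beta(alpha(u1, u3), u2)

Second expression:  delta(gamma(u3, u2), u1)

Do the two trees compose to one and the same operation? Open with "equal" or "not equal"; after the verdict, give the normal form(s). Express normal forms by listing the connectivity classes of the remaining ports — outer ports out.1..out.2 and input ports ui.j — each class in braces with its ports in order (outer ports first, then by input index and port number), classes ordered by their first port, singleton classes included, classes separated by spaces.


not equal — first {out.1, u2.1, u2.2} {out.2} {u1.1} {u1.2, u3.2} {u3.1}, second {out.1, u1.2} {out.2} {u1.1} {u2.1} {u2.2} {u3.1} {u3.2}

The first composite normalizes to {out.1, u2.1, u2.2} {out.2} {u1.1} {u1.2, u3.2} {u3.1}
The second composite normalizes to {out.1, u1.2} {out.2} {u1.1} {u2.1} {u2.2} {u3.1} {u3.2}
No match — not equal.


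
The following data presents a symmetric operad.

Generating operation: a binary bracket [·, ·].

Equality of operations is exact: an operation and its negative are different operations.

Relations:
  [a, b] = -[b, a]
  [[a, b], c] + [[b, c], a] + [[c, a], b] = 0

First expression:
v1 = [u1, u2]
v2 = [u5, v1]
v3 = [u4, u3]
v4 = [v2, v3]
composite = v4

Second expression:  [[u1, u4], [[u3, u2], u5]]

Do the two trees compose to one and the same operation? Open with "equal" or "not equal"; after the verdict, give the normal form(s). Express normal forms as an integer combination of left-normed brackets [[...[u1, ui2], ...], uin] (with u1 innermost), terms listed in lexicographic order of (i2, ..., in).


Normal form of the first expression: [[[[u1, u2], u5], u3], u4] - [[[[u1, u2], u5], u4], u3]
Normal form of the second expression: -[[[[u1, u4], u2], u3], u5] + [[[[u1, u4], u3], u2], u5] + [[[[u1, u4], u5], u2], u3] - [[[[u1, u4], u5], u3], u2]
Distinct normal forms: not equal.

not equal; first: [[[[u1, u2], u5], u3], u4] - [[[[u1, u2], u5], u4], u3]; second: -[[[[u1, u4], u2], u3], u5] + [[[[u1, u4], u3], u2], u5] + [[[[u1, u4], u5], u2], u3] - [[[[u1, u4], u5], u3], u2]


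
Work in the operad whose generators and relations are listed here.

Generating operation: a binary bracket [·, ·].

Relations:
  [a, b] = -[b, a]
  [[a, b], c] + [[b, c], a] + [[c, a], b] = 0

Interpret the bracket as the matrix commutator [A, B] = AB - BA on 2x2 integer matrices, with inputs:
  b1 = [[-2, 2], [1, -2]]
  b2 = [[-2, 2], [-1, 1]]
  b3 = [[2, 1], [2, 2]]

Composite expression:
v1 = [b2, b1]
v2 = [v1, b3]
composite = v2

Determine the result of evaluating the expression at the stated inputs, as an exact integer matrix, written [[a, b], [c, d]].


[[-15, 8], [-16, 15]]

[b2, b1] = [[4, -6], [3, -4]]
[[b2, b1], b3] = [[-15, 8], [-16, 15]]


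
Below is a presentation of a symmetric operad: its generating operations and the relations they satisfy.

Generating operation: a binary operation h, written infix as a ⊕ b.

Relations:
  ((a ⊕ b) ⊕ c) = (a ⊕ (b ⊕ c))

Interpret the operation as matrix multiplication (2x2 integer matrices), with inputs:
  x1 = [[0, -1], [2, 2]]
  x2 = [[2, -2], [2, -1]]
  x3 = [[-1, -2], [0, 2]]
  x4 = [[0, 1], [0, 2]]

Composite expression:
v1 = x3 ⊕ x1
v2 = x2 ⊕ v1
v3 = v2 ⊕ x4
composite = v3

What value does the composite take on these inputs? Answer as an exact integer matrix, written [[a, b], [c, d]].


[[0, -44], [0, -32]]

(x3 ⊕ x1) = [[-4, -3], [4, 4]]
(x2 ⊕ (x3 ⊕ x1)) = [[-16, -14], [-12, -10]]
((x2 ⊕ (x3 ⊕ x1)) ⊕ x4) = [[0, -44], [0, -32]]


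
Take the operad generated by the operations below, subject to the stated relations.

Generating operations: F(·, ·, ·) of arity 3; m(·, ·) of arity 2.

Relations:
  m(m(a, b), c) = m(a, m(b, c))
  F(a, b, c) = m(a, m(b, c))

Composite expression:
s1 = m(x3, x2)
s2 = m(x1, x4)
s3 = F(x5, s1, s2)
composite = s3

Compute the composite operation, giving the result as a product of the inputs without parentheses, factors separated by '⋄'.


x5 ⋄ x3 ⋄ x2 ⋄ x1 ⋄ x4

The F-tree's shape is irrelevant; the x-reading-order decides.
m(x3, x2) unparenthesizes to x3 ⋄ x2
m(x1, x4) unparenthesizes to x1 ⋄ x4
F(x5, m(x3, x2), m(x1, x4)) unparenthesizes to x5 ⋄ x3 ⋄ x2 ⋄ x1 ⋄ x4


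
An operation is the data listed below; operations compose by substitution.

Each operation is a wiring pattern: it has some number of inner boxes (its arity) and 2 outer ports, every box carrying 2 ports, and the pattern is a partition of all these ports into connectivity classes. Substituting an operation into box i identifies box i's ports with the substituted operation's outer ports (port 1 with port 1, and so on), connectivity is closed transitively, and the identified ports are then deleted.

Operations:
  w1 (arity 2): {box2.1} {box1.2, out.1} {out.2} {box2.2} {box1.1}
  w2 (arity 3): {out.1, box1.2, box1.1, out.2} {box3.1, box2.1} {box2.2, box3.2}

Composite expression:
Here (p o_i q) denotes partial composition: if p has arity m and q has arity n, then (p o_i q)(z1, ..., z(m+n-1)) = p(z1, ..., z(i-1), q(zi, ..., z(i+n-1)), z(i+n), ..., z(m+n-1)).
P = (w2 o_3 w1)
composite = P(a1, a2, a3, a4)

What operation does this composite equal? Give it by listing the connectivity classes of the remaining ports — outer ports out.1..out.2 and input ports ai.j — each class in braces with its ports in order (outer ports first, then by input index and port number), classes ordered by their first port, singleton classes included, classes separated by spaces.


{out.1, out.2, a1.1, a1.2} {a2.1, a3.2} {a2.2} {a3.1} {a4.1} {a4.2}

Treat the ports identified at w2 as solder joints: merge, then drop.
after w1, the pattern on (a3, a4) reads {out.1, a3.2} {out.2} {a3.1} {a4.1} {a4.2} (out.j = its outer ports)
after w2, the pattern on (a1, a2, a3, a4) reads {out.1, out.2, a1.1, a1.2} {a2.1, a3.2} {a2.2} {a3.1} {a4.1} {a4.2} (out.j = its outer ports)


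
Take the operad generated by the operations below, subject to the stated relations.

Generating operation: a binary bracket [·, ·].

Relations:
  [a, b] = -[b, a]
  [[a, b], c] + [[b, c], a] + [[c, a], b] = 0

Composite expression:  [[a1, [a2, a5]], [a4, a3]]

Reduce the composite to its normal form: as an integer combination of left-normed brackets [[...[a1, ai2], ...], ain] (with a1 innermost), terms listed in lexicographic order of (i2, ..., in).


-[[[[a1, a2], a5], a3], a4] + [[[[a1, a2], a5], a4], a3] + [[[[a1, a5], a2], a3], a4] - [[[[a1, a5], a2], a4], a3]


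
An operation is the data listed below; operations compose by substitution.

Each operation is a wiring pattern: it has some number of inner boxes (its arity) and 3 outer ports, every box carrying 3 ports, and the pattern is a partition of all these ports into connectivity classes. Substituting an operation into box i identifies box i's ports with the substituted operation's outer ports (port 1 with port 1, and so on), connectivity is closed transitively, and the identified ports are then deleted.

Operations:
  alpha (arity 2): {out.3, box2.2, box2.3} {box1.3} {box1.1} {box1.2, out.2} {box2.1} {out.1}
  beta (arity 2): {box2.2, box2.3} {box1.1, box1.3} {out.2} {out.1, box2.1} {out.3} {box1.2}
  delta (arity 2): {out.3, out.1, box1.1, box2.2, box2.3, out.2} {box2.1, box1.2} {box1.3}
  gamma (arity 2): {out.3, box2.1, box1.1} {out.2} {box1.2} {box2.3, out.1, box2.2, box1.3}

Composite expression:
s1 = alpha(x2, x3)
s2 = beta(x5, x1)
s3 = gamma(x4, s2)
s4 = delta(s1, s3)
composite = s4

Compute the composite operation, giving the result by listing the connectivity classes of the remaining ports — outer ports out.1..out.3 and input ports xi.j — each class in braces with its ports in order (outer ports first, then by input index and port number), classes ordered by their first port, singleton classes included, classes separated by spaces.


Substituting into delta glues patterns; closure does the rest.
through alpha, on inputs (x2, x3): {out.1} {out.2, x2.2} {out.3, x3.2, x3.3} {x2.1} {x2.3} {x3.1} (out.j = stage outer ports)
through beta, on inputs (x5, x1): {out.1, x1.1} {out.2} {out.3} {x1.2, x1.3} {x5.1, x5.3} {x5.2} (out.j = stage outer ports)
through gamma, on inputs (x4, x5, x1): {out.1, x4.3} {out.2} {out.3, x1.1, x4.1} {x1.2, x1.3} {x4.2} {x5.1, x5.3} {x5.2} (out.j = stage outer ports)
through delta, on inputs (x2, x3, x4, x5, x1): {out.1, out.2, out.3, x1.1, x4.1} {x1.2, x1.3} {x2.1} {x2.2, x4.3} {x2.3} {x3.1} {x3.2, x3.3} {x4.2} {x5.1, x5.3} {x5.2} (out.j = stage outer ports)

{out.1, out.2, out.3, x1.1, x4.1} {x1.2, x1.3} {x2.1} {x2.2, x4.3} {x2.3} {x3.1} {x3.2, x3.3} {x4.2} {x5.1, x5.3} {x5.2}


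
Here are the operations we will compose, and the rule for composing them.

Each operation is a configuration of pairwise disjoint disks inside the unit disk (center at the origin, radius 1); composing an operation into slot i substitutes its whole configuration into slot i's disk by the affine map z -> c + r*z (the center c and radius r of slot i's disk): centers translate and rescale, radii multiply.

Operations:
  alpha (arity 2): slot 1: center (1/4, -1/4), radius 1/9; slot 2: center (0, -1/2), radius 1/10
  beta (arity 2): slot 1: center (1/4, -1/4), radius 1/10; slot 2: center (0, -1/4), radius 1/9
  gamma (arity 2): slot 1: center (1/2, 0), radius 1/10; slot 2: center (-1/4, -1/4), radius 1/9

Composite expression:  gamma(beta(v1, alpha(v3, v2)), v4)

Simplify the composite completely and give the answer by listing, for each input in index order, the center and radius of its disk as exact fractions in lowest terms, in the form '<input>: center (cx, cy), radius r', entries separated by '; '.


Each v-disk chains the slot maps above it in gamma; radii multiply.
v1 passes through 2 substitutions, ending at center (21/40, -1/40), radius 1/100
v3 passes through 3 substitutions, ending at center (181/360, -1/36), radius 1/810
v2 passes through 3 substitutions, ending at center (1/2, -11/360), radius 1/900
v4 passes through 1 substitution, ending at center (-1/4, -1/4), radius 1/9

v1: center (21/40, -1/40), radius 1/100; v2: center (1/2, -11/360), radius 1/900; v3: center (181/360, -1/36), radius 1/810; v4: center (-1/4, -1/4), radius 1/9


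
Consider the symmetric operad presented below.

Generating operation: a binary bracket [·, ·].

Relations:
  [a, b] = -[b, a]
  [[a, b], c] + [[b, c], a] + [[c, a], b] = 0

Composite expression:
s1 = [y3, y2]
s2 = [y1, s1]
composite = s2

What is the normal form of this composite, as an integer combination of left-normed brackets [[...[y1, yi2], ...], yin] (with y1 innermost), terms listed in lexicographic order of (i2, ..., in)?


Left-normed coefficients sit on the y1-initial expansion words.
Composite bracket: [y1, [y3, y2]]
Full expansion: 4 signed words from ab - ba (2^2 = 4).
Keep just the words that open with y1:
  word y1y2y3 has sign -1, contributing -[[y1, y2], y3]
  word y1y3y2 has sign +1, contributing +[[y1, y3], y2]

-[[y1, y2], y3] + [[y1, y3], y2]


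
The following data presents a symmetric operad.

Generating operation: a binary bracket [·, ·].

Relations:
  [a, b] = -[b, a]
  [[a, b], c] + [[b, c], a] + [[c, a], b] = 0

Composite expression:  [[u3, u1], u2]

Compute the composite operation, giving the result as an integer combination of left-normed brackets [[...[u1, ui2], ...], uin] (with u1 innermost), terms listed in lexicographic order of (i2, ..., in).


-[[u1, u3], u2]


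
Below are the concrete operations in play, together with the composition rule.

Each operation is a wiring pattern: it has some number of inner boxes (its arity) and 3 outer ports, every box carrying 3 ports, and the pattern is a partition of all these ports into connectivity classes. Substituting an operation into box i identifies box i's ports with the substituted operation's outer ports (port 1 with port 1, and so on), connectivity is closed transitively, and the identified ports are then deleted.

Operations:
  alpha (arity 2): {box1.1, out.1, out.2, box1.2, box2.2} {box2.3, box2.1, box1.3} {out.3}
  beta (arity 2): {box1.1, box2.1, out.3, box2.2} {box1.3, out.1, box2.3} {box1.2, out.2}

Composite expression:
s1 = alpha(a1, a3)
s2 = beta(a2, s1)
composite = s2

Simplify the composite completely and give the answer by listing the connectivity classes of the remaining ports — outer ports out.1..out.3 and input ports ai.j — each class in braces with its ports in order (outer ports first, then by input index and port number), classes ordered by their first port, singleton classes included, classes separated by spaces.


{out.1, a2.3} {out.2, a2.2} {out.3, a1.1, a1.2, a2.1, a3.2} {a1.3, a3.1, a3.3}

After gluing at beta, chains via deleted ports link the a-ports.
composing alpha on (a1, a3), with out.j its own outer ports: {out.1, out.2, a1.1, a1.2, a3.2} {out.3} {a1.3, a3.1, a3.3}
composing beta on (a2, a1, a3), with out.j its own outer ports: {out.1, a2.3} {out.2, a2.2} {out.3, a1.1, a1.2, a2.1, a3.2} {a1.3, a3.1, a3.3}


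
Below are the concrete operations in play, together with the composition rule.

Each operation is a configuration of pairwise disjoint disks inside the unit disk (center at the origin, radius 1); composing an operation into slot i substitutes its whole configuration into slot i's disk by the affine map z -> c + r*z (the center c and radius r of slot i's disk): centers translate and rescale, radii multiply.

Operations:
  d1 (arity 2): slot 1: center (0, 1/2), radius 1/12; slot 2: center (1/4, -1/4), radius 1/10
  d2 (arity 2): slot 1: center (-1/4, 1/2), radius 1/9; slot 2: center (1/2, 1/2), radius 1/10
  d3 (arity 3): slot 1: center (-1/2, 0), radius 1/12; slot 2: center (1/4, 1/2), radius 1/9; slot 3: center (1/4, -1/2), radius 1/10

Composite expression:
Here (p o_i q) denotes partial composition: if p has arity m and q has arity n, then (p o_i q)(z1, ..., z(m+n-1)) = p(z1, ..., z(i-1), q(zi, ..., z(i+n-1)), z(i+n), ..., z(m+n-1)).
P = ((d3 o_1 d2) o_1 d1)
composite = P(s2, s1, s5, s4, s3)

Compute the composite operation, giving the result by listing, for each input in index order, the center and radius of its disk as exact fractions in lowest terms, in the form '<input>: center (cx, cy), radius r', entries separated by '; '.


s1: center (-14/27, 17/432), radius 1/1080; s2: center (-25/48, 5/108), radius 1/1296; s3: center (1/4, -1/2), radius 1/10; s4: center (1/4, 1/2), radius 1/9; s5: center (-11/24, 1/24), radius 1/120

Each s-disk chains the slot maps above it in d3; radii multiply.
input s2: composing its 3 substitution steps yields center (-25/48, 5/108), radius 1/1296
input s1: composing its 3 substitution steps yields center (-14/27, 17/432), radius 1/1080
input s5: composing its 2 substitution steps yields center (-11/24, 1/24), radius 1/120
input s4: composing its 1 substitution step yields center (1/4, 1/2), radius 1/9
input s3: composing its 1 substitution step yields center (1/4, -1/2), radius 1/10
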